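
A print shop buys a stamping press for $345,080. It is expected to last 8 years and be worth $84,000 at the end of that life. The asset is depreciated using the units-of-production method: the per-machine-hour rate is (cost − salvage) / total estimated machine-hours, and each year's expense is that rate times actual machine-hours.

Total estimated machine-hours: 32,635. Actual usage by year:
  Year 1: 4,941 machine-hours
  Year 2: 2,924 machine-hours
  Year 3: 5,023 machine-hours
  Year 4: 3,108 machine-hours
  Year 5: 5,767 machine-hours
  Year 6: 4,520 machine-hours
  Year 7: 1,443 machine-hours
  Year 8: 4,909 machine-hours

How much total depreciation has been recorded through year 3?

$103,104

Depreciable base = $345,080 − $84,000 = $261,080.
Rate = $261,080 / 32,635 machine-hours = $8 per machine-hour.
Year 1: 4,941 × $8 = $39,528. Book value $305,552.
Year 2: 2,924 × $8 = $23,392. Book value $282,160.
Year 3: 5,023 × $8 = $40,184. Book value $241,976.
Accumulated through year 3 = $345,080 − $241,976 = $103,104.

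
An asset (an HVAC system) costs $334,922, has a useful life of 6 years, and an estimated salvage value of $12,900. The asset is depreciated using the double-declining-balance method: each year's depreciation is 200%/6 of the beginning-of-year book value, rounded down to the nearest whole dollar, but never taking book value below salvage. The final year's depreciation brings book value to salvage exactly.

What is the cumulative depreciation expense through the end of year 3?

Depreciable base = $334,922 − $12,900 = $322,022.
Year 1: ⌊$334,922 × 200%/6⌋ = $111,640. Book value $223,282.
Year 2: ⌊$223,282 × 200%/6⌋ = $74,427. Book value $148,855.
Year 3: ⌊$148,855 × 200%/6⌋ = $49,618. Book value $99,237.
Accumulated through year 3 = $334,922 − $99,237 = $235,685.

$235,685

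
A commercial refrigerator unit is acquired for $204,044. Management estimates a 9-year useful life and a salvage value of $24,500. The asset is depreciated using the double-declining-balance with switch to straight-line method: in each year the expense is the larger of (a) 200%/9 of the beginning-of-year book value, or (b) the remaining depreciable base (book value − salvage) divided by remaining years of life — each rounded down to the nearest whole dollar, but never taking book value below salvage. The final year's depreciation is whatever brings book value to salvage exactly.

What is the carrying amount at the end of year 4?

$74,671

Depreciable base = $204,044 − $24,500 = $179,544.
Year 1: DB = ⌊$204,044 × 200%/9⌋ = $45,343; SL = ⌊$179,544/9⌋ = $19,949 → take DB $45,343. Book value $158,701.
Year 2: DB = ⌊$158,701 × 200%/9⌋ = $35,266; SL = ⌊$134,201/8⌋ = $16,775 → take DB $35,266. Book value $123,435.
Year 3: DB = ⌊$123,435 × 200%/9⌋ = $27,430; SL = ⌊$98,935/7⌋ = $14,133 → take DB $27,430. Book value $96,005.
Year 4: DB = ⌊$96,005 × 200%/9⌋ = $21,334; SL = ⌊$71,505/6⌋ = $11,917 → take DB $21,334. Book value $74,671.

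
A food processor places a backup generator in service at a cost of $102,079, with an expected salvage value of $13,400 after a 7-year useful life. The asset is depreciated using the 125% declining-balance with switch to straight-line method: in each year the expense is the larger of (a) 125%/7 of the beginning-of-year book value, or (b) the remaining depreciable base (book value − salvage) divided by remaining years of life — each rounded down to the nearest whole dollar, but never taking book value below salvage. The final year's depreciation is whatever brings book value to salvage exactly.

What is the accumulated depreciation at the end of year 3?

Depreciable base = $102,079 − $13,400 = $88,679.
Year 1: DB = ⌊$102,079 × 125%/7⌋ = $18,228; SL = ⌊$88,679/7⌋ = $12,668 → take DB $18,228. Book value $83,851.
Year 2: DB = ⌊$83,851 × 125%/7⌋ = $14,973; SL = ⌊$70,451/6⌋ = $11,741 → take DB $14,973. Book value $68,878.
Year 3: DB = ⌊$68,878 × 125%/7⌋ = $12,299; SL = ⌊$55,478/5⌋ = $11,095 → take DB $12,299. Book value $56,579.
Accumulated through year 3 = $102,079 − $56,579 = $45,500.

$45,500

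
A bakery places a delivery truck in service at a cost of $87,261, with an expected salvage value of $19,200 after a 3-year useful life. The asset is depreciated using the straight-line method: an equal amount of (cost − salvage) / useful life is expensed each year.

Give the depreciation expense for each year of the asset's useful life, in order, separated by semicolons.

Depreciable base = $87,261 − $19,200 = $68,061.
Annual expense = $68,061 / 3 = $22,687.
End of year 1: book value $64,574.
End of year 2: book value $41,887.
End of year 3: book value $19,200.

$22,687; $22,687; $22,687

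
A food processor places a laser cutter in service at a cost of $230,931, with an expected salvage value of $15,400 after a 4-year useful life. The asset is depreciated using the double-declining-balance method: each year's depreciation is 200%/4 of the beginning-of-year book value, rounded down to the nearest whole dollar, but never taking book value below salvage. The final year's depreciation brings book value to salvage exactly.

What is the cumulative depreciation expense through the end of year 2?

$173,198

Depreciable base = $230,931 − $15,400 = $215,531.
Year 1: ⌊$230,931 × 200%/4⌋ = $115,465. Book value $115,466.
Year 2: ⌊$115,466 × 200%/4⌋ = $57,733. Book value $57,733.
Accumulated through year 2 = $230,931 − $57,733 = $173,198.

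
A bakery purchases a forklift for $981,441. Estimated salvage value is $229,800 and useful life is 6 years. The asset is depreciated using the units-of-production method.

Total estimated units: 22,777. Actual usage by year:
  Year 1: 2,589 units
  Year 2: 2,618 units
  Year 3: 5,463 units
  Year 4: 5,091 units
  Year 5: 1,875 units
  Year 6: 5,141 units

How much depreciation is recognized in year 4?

$168,003

Depreciable base = $981,441 − $229,800 = $751,641.
Rate = $751,641 / 22,777 units = $33 per unit.
Year 1: 2,589 × $33 = $85,437. Book value $896,004.
Year 2: 2,618 × $33 = $86,394. Book value $809,610.
Year 3: 5,463 × $33 = $180,279. Book value $629,331.
Year 4: 5,091 × $33 = $168,003. Book value $461,328.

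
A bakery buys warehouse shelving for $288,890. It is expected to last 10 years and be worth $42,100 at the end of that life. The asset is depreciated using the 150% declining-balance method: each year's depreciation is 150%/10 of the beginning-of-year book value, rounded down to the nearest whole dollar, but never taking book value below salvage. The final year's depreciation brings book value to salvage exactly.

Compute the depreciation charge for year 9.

$11,808

Depreciable base = $288,890 − $42,100 = $246,790.
Year 1: ⌊$288,890 × 150%/10⌋ = $43,333. Book value $245,557.
Year 2: ⌊$245,557 × 150%/10⌋ = $36,833. Book value $208,724.
Year 3: ⌊$208,724 × 150%/10⌋ = $31,308. Book value $177,416.
Year 4: ⌊$177,416 × 150%/10⌋ = $26,612. Book value $150,804.
Year 5: ⌊$150,804 × 150%/10⌋ = $22,620. Book value $128,184.
Year 6: ⌊$128,184 × 150%/10⌋ = $19,227. Book value $108,957.
Year 7: ⌊$108,957 × 150%/10⌋ = $16,343. Book value $92,614.
Year 8: ⌊$92,614 × 150%/10⌋ = $13,892. Book value $78,722.
Year 9: ⌊$78,722 × 150%/10⌋ = $11,808. Book value $66,914.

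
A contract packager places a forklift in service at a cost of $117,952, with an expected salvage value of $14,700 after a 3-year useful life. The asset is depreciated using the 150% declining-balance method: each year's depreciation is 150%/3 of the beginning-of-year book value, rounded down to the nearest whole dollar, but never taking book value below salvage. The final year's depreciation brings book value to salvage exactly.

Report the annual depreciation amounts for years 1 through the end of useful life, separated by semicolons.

Depreciable base = $117,952 − $14,700 = $103,252.
Year 1: ⌊$117,952 × 150%/3⌋ = $58,976. Book value $58,976.
Year 2: ⌊$58,976 × 150%/3⌋ = $29,488. Book value $29,488.
Year 3 (final): $29,488 − $14,700 = $14,788. Book value $14,700.

$58,976; $29,488; $14,788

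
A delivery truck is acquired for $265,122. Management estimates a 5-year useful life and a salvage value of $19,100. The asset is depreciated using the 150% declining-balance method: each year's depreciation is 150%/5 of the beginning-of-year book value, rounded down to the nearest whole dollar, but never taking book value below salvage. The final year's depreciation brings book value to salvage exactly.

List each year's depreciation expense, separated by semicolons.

$79,536; $55,675; $38,973; $27,281; $44,557

Depreciable base = $265,122 − $19,100 = $246,022.
Year 1: ⌊$265,122 × 150%/5⌋ = $79,536. Book value $185,586.
Year 2: ⌊$185,586 × 150%/5⌋ = $55,675. Book value $129,911.
Year 3: ⌊$129,911 × 150%/5⌋ = $38,973. Book value $90,938.
Year 4: ⌊$90,938 × 150%/5⌋ = $27,281. Book value $63,657.
Year 5 (final): $63,657 − $19,100 = $44,557. Book value $19,100.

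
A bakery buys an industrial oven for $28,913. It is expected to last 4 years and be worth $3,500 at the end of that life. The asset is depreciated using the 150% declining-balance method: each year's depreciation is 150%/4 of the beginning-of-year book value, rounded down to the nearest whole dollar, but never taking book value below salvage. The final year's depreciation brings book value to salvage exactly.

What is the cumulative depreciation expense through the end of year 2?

$17,618

Depreciable base = $28,913 − $3,500 = $25,413.
Year 1: ⌊$28,913 × 150%/4⌋ = $10,842. Book value $18,071.
Year 2: ⌊$18,071 × 150%/4⌋ = $6,776. Book value $11,295.
Accumulated through year 2 = $28,913 − $11,295 = $17,618.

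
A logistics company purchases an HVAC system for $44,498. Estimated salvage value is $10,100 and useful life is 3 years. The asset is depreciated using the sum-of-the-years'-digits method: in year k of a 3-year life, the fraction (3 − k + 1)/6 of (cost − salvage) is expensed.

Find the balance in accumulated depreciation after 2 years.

$28,665

Depreciable base = $44,498 − $10,100 = $34,398.
Sum of the years' digits = 3+2+1 = 6.
Year 1: $34,398 × 3/6 = $17,199. Book value $27,299.
Year 2: $34,398 × 2/6 = $11,466. Book value $15,833.
Accumulated through year 2 = $44,498 − $15,833 = $28,665.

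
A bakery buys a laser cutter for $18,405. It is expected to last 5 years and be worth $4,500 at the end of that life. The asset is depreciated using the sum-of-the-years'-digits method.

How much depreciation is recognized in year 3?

Depreciable base = $18,405 − $4,500 = $13,905.
Sum of the years' digits = 5+4+3+2+1 = 15.
Year 1: $13,905 × 5/15 = $4,635. Book value $13,770.
Year 2: $13,905 × 4/15 = $3,708. Book value $10,062.
Year 3: $13,905 × 3/15 = $2,781. Book value $7,281.

$2,781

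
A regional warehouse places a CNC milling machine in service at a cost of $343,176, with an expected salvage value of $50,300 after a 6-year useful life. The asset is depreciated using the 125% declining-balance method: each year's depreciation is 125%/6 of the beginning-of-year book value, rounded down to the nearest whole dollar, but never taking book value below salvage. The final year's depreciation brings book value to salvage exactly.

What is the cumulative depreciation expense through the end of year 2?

Depreciable base = $343,176 − $50,300 = $292,876.
Year 1: ⌊$343,176 × 125%/6⌋ = $71,495. Book value $271,681.
Year 2: ⌊$271,681 × 125%/6⌋ = $56,600. Book value $215,081.
Accumulated through year 2 = $343,176 − $215,081 = $128,095.

$128,095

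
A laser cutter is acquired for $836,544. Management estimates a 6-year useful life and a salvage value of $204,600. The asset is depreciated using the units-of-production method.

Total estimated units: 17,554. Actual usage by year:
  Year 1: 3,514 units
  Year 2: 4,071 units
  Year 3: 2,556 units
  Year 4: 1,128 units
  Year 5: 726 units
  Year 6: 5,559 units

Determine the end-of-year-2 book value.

Depreciable base = $836,544 − $204,600 = $631,944.
Rate = $631,944 / 17,554 units = $36 per unit.
Year 1: 3,514 × $36 = $126,504. Book value $710,040.
Year 2: 4,071 × $36 = $146,556. Book value $563,484.

$563,484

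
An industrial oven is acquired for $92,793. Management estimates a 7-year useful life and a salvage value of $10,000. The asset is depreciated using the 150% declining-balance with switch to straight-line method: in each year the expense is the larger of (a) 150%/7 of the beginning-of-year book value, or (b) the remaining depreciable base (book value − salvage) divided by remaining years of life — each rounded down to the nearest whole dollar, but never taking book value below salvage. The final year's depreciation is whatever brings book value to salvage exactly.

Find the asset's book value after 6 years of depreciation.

$18,456

Depreciable base = $92,793 − $10,000 = $82,793.
Year 1: DB = ⌊$92,793 × 150%/7⌋ = $19,884; SL = ⌊$82,793/7⌋ = $11,827 → take DB $19,884. Book value $72,909.
Year 2: DB = ⌊$72,909 × 150%/7⌋ = $15,623; SL = ⌊$62,909/6⌋ = $10,484 → take DB $15,623. Book value $57,286.
Year 3: DB = ⌊$57,286 × 150%/7⌋ = $12,275; SL = ⌊$47,286/5⌋ = $9,457 → take DB $12,275. Book value $45,011.
Year 4: DB = ⌊$45,011 × 150%/7⌋ = $9,645; SL = ⌊$35,011/4⌋ = $8,752 → take DB $9,645. Book value $35,366.
Year 5: DB = ⌊$35,366 × 150%/7⌋ = $7,578; SL = ⌊$25,366/3⌋ = $8,455 → take SL $8,455. Book value $26,911.
Year 6: DB = ⌊$26,911 × 150%/7⌋ = $5,766; SL = ⌊$16,911/2⌋ = $8,455 → take SL $8,455. Book value $18,456.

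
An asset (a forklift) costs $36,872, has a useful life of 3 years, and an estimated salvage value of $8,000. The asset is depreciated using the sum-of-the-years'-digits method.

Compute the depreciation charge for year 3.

$4,812

Depreciable base = $36,872 − $8,000 = $28,872.
Sum of the years' digits = 3+2+1 = 6.
Year 1: $28,872 × 3/6 = $14,436. Book value $22,436.
Year 2: $28,872 × 2/6 = $9,624. Book value $12,812.
Year 3: $28,872 × 1/6 = $4,812. Book value $8,000.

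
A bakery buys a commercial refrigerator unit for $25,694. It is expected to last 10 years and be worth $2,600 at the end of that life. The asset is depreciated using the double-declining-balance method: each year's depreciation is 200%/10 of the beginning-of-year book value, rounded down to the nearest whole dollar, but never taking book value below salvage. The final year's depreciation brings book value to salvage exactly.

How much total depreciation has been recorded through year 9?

$22,244

Depreciable base = $25,694 − $2,600 = $23,094.
Year 1: ⌊$25,694 × 200%/10⌋ = $5,138. Book value $20,556.
Year 2: ⌊$20,556 × 200%/10⌋ = $4,111. Book value $16,445.
Year 3: ⌊$16,445 × 200%/10⌋ = $3,289. Book value $13,156.
Year 4: ⌊$13,156 × 200%/10⌋ = $2,631. Book value $10,525.
Year 5: ⌊$10,525 × 200%/10⌋ = $2,105. Book value $8,420.
Year 6: ⌊$8,420 × 200%/10⌋ = $1,684. Book value $6,736.
Year 7: ⌊$6,736 × 200%/10⌋ = $1,347. Book value $5,389.
Year 8: ⌊$5,389 × 200%/10⌋ = $1,077. Book value $4,312.
Year 9: ⌊$4,312 × 200%/10⌋ = $862. Book value $3,450.
Accumulated through year 9 = $25,694 − $3,450 = $22,244.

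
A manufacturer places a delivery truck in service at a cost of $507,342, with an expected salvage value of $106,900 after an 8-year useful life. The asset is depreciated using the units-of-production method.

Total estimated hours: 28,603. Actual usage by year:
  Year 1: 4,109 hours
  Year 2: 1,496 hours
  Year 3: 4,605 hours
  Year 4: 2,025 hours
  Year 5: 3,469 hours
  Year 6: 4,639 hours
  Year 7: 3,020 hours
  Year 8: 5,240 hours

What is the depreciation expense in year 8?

Depreciable base = $507,342 − $106,900 = $400,442.
Rate = $400,442 / 28,603 hours = $14 per hour.
Year 1: 4,109 × $14 = $57,526. Book value $449,816.
Year 2: 1,496 × $14 = $20,944. Book value $428,872.
Year 3: 4,605 × $14 = $64,470. Book value $364,402.
Year 4: 2,025 × $14 = $28,350. Book value $336,052.
Year 5: 3,469 × $14 = $48,566. Book value $287,486.
Year 6: 4,639 × $14 = $64,946. Book value $222,540.
Year 7: 3,020 × $14 = $42,280. Book value $180,260.
Year 8: 5,240 × $14 = $73,360. Book value $106,900.

$73,360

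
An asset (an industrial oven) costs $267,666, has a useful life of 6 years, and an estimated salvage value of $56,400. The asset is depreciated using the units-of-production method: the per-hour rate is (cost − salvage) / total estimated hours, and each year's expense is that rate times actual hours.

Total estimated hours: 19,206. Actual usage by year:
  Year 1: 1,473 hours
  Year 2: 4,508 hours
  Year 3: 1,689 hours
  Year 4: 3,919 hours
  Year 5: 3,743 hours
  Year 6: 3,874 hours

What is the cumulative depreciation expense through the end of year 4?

$127,479

Depreciable base = $267,666 − $56,400 = $211,266.
Rate = $211,266 / 19,206 hours = $11 per hour.
Year 1: 1,473 × $11 = $16,203. Book value $251,463.
Year 2: 4,508 × $11 = $49,588. Book value $201,875.
Year 3: 1,689 × $11 = $18,579. Book value $183,296.
Year 4: 3,919 × $11 = $43,109. Book value $140,187.
Accumulated through year 4 = $267,666 − $140,187 = $127,479.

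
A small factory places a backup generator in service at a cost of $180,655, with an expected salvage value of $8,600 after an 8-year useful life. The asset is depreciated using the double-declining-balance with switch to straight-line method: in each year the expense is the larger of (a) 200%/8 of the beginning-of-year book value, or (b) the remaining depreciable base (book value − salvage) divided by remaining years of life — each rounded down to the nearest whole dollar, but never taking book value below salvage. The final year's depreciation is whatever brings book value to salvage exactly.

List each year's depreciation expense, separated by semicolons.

Depreciable base = $180,655 − $8,600 = $172,055.
Year 1: DB = ⌊$180,655 × 200%/8⌋ = $45,163; SL = ⌊$172,055/8⌋ = $21,506 → take DB $45,163. Book value $135,492.
Year 2: DB = ⌊$135,492 × 200%/8⌋ = $33,873; SL = ⌊$126,892/7⌋ = $18,127 → take DB $33,873. Book value $101,619.
Year 3: DB = ⌊$101,619 × 200%/8⌋ = $25,404; SL = ⌊$93,019/6⌋ = $15,503 → take DB $25,404. Book value $76,215.
Year 4: DB = ⌊$76,215 × 200%/8⌋ = $19,053; SL = ⌊$67,615/5⌋ = $13,523 → take DB $19,053. Book value $57,162.
Year 5: DB = ⌊$57,162 × 200%/8⌋ = $14,290; SL = ⌊$48,562/4⌋ = $12,140 → take DB $14,290. Book value $42,872.
Year 6: DB = ⌊$42,872 × 200%/8⌋ = $10,718; SL = ⌊$34,272/3⌋ = $11,424 → take SL $11,424. Book value $31,448.
Year 7: DB = ⌊$31,448 × 200%/8⌋ = $7,862; SL = ⌊$22,848/2⌋ = $11,424 → take SL $11,424. Book value $20,024.
Year 8 (final): $20,024 − $8,600 = $11,424. Book value $8,600.

$45,163; $33,873; $25,404; $19,053; $14,290; $11,424; $11,424; $11,424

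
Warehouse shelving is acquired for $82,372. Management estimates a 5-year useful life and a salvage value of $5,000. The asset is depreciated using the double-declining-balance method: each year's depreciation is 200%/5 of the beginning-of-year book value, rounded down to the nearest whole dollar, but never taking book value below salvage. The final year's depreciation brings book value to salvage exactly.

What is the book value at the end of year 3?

$17,793

Depreciable base = $82,372 − $5,000 = $77,372.
Year 1: ⌊$82,372 × 200%/5⌋ = $32,948. Book value $49,424.
Year 2: ⌊$49,424 × 200%/5⌋ = $19,769. Book value $29,655.
Year 3: ⌊$29,655 × 200%/5⌋ = $11,862. Book value $17,793.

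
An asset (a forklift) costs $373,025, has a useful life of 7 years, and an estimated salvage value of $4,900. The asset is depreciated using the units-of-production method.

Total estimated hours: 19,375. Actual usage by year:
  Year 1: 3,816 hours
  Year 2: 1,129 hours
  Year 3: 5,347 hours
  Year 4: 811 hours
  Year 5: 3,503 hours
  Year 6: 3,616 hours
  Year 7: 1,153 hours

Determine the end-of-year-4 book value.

$162,068

Depreciable base = $373,025 − $4,900 = $368,125.
Rate = $368,125 / 19,375 hours = $19 per hour.
Year 1: 3,816 × $19 = $72,504. Book value $300,521.
Year 2: 1,129 × $19 = $21,451. Book value $279,070.
Year 3: 5,347 × $19 = $101,593. Book value $177,477.
Year 4: 811 × $19 = $15,409. Book value $162,068.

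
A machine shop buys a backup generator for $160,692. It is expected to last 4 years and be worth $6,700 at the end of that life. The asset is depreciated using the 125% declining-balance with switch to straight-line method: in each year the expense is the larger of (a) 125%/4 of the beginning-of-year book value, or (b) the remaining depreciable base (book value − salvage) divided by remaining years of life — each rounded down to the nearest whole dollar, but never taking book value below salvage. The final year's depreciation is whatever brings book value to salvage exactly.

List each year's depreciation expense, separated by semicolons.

$50,216; $34,592; $34,592; $34,592

Depreciable base = $160,692 − $6,700 = $153,992.
Year 1: DB = ⌊$160,692 × 125%/4⌋ = $50,216; SL = ⌊$153,992/4⌋ = $38,498 → take DB $50,216. Book value $110,476.
Year 2: DB = ⌊$110,476 × 125%/4⌋ = $34,523; SL = ⌊$103,776/3⌋ = $34,592 → take SL $34,592. Book value $75,884.
Year 3: DB = ⌊$75,884 × 125%/4⌋ = $23,713; SL = ⌊$69,184/2⌋ = $34,592 → take SL $34,592. Book value $41,292.
Year 4 (final): $41,292 − $6,700 = $34,592. Book value $6,700.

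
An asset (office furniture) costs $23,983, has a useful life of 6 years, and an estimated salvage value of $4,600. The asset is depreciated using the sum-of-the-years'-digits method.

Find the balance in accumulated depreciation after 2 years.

$10,153

Depreciable base = $23,983 − $4,600 = $19,383.
Sum of the years' digits = 6+5+4+3+2+1 = 21.
Year 1: $19,383 × 6/21 = $5,538. Book value $18,445.
Year 2: $19,383 × 5/21 = $4,615. Book value $13,830.
Accumulated through year 2 = $23,983 − $13,830 = $10,153.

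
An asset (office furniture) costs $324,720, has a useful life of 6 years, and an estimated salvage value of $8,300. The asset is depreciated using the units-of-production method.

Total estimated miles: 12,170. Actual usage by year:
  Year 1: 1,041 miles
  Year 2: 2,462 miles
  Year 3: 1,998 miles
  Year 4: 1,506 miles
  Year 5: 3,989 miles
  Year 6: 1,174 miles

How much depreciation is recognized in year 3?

Depreciable base = $324,720 − $8,300 = $316,420.
Rate = $316,420 / 12,170 miles = $26 per mile.
Year 1: 1,041 × $26 = $27,066. Book value $297,654.
Year 2: 2,462 × $26 = $64,012. Book value $233,642.
Year 3: 1,998 × $26 = $51,948. Book value $181,694.

$51,948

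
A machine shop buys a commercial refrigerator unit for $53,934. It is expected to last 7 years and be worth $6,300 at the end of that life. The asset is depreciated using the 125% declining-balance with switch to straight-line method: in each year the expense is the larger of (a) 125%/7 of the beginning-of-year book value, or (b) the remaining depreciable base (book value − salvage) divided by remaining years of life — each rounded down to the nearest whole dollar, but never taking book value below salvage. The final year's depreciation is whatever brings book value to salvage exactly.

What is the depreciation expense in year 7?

Depreciable base = $53,934 − $6,300 = $47,634.
Year 1: DB = ⌊$53,934 × 125%/7⌋ = $9,631; SL = ⌊$47,634/7⌋ = $6,804 → take DB $9,631. Book value $44,303.
Year 2: DB = ⌊$44,303 × 125%/7⌋ = $7,911; SL = ⌊$38,003/6⌋ = $6,333 → take DB $7,911. Book value $36,392.
Year 3: DB = ⌊$36,392 × 125%/7⌋ = $6,498; SL = ⌊$30,092/5⌋ = $6,018 → take DB $6,498. Book value $29,894.
Year 4: DB = ⌊$29,894 × 125%/7⌋ = $5,338; SL = ⌊$23,594/4⌋ = $5,898 → take SL $5,898. Book value $23,996.
Year 5: DB = ⌊$23,996 × 125%/7⌋ = $4,285; SL = ⌊$17,696/3⌋ = $5,898 → take SL $5,898. Book value $18,098.
Year 6: DB = ⌊$18,098 × 125%/7⌋ = $3,231; SL = ⌊$11,798/2⌋ = $5,899 → take SL $5,899. Book value $12,199.
Year 7 (final): $12,199 − $6,300 = $5,899. Book value $6,300.

$5,899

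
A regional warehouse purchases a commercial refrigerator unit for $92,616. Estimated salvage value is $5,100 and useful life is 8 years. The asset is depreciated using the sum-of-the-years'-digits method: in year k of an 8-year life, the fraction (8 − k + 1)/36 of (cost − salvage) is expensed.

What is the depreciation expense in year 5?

Depreciable base = $92,616 − $5,100 = $87,516.
Sum of the years' digits = 8+7+6+5+4+3+2+1 = 36.
Year 1: $87,516 × 8/36 = $19,448. Book value $73,168.
Year 2: $87,516 × 7/36 = $17,017. Book value $56,151.
Year 3: $87,516 × 6/36 = $14,586. Book value $41,565.
Year 4: $87,516 × 5/36 = $12,155. Book value $29,410.
Year 5: $87,516 × 4/36 = $9,724. Book value $19,686.

$9,724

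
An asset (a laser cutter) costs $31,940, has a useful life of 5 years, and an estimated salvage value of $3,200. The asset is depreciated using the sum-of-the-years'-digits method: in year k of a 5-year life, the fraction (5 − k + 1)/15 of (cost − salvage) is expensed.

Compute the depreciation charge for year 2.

$7,664

Depreciable base = $31,940 − $3,200 = $28,740.
Sum of the years' digits = 5+4+3+2+1 = 15.
Year 1: $28,740 × 5/15 = $9,580. Book value $22,360.
Year 2: $28,740 × 4/15 = $7,664. Book value $14,696.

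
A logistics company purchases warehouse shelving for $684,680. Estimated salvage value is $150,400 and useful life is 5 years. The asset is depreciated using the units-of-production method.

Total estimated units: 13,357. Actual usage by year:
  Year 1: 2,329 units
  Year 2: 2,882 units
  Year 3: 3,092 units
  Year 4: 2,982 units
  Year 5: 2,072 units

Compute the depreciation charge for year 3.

Depreciable base = $684,680 − $150,400 = $534,280.
Rate = $534,280 / 13,357 units = $40 per unit.
Year 1: 2,329 × $40 = $93,160. Book value $591,520.
Year 2: 2,882 × $40 = $115,280. Book value $476,240.
Year 3: 3,092 × $40 = $123,680. Book value $352,560.

$123,680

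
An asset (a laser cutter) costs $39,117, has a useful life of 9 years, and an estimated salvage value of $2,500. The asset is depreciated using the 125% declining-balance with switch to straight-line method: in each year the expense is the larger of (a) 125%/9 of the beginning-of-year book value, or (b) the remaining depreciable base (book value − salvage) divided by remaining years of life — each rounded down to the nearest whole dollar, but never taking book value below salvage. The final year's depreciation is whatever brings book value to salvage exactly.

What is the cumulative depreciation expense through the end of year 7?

$29,123

Depreciable base = $39,117 − $2,500 = $36,617.
Year 1: DB = ⌊$39,117 × 125%/9⌋ = $5,432; SL = ⌊$36,617/9⌋ = $4,068 → take DB $5,432. Book value $33,685.
Year 2: DB = ⌊$33,685 × 125%/9⌋ = $4,678; SL = ⌊$31,185/8⌋ = $3,898 → take DB $4,678. Book value $29,007.
Year 3: DB = ⌊$29,007 × 125%/9⌋ = $4,028; SL = ⌊$26,507/7⌋ = $3,786 → take DB $4,028. Book value $24,979.
Year 4: DB = ⌊$24,979 × 125%/9⌋ = $3,469; SL = ⌊$22,479/6⌋ = $3,746 → take SL $3,746. Book value $21,233.
Year 5: DB = ⌊$21,233 × 125%/9⌋ = $2,949; SL = ⌊$18,733/5⌋ = $3,746 → take SL $3,746. Book value $17,487.
Year 6: DB = ⌊$17,487 × 125%/9⌋ = $2,428; SL = ⌊$14,987/4⌋ = $3,746 → take SL $3,746. Book value $13,741.
Year 7: DB = ⌊$13,741 × 125%/9⌋ = $1,908; SL = ⌊$11,241/3⌋ = $3,747 → take SL $3,747. Book value $9,994.
Accumulated through year 7 = $39,117 − $9,994 = $29,123.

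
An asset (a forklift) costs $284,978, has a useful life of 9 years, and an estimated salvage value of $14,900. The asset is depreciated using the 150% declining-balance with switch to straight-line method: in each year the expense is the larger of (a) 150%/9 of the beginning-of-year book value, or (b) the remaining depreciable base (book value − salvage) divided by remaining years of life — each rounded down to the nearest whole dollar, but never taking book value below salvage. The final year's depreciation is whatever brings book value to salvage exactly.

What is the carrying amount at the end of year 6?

Depreciable base = $284,978 − $14,900 = $270,078.
Year 1: DB = ⌊$284,978 × 150%/9⌋ = $47,496; SL = ⌊$270,078/9⌋ = $30,008 → take DB $47,496. Book value $237,482.
Year 2: DB = ⌊$237,482 × 150%/9⌋ = $39,580; SL = ⌊$222,582/8⌋ = $27,822 → take DB $39,580. Book value $197,902.
Year 3: DB = ⌊$197,902 × 150%/9⌋ = $32,983; SL = ⌊$183,002/7⌋ = $26,143 → take DB $32,983. Book value $164,919.
Year 4: DB = ⌊$164,919 × 150%/9⌋ = $27,486; SL = ⌊$150,019/6⌋ = $25,003 → take DB $27,486. Book value $137,433.
Year 5: DB = ⌊$137,433 × 150%/9⌋ = $22,905; SL = ⌊$122,533/5⌋ = $24,506 → take SL $24,506. Book value $112,927.
Year 6: DB = ⌊$112,927 × 150%/9⌋ = $18,821; SL = ⌊$98,027/4⌋ = $24,506 → take SL $24,506. Book value $88,421.

$88,421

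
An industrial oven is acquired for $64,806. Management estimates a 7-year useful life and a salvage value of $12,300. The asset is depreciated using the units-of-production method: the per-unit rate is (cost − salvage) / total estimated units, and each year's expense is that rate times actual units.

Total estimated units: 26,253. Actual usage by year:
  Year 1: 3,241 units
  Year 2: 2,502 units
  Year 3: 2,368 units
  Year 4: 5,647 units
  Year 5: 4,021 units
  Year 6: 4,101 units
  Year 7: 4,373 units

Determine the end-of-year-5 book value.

Depreciable base = $64,806 − $12,300 = $52,506.
Rate = $52,506 / 26,253 units = $2 per unit.
Year 1: 3,241 × $2 = $6,482. Book value $58,324.
Year 2: 2,502 × $2 = $5,004. Book value $53,320.
Year 3: 2,368 × $2 = $4,736. Book value $48,584.
Year 4: 5,647 × $2 = $11,294. Book value $37,290.
Year 5: 4,021 × $2 = $8,042. Book value $29,248.

$29,248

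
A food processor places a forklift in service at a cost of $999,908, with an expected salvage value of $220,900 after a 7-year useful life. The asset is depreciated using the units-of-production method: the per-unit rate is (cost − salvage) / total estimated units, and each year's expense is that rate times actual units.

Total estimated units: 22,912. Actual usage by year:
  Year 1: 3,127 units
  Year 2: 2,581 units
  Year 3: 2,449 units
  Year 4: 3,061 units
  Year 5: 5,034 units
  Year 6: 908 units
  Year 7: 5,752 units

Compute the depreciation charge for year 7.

Depreciable base = $999,908 − $220,900 = $779,008.
Rate = $779,008 / 22,912 units = $34 per unit.
Year 1: 3,127 × $34 = $106,318. Book value $893,590.
Year 2: 2,581 × $34 = $87,754. Book value $805,836.
Year 3: 2,449 × $34 = $83,266. Book value $722,570.
Year 4: 3,061 × $34 = $104,074. Book value $618,496.
Year 5: 5,034 × $34 = $171,156. Book value $447,340.
Year 6: 908 × $34 = $30,872. Book value $416,468.
Year 7: 5,752 × $34 = $195,568. Book value $220,900.

$195,568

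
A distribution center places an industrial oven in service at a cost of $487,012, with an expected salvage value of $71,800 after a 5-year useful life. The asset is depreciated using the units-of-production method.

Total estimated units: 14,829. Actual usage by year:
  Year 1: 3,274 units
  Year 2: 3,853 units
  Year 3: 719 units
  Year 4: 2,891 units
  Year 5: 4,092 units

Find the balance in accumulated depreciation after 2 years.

Depreciable base = $487,012 − $71,800 = $415,212.
Rate = $415,212 / 14,829 units = $28 per unit.
Year 1: 3,274 × $28 = $91,672. Book value $395,340.
Year 2: 3,853 × $28 = $107,884. Book value $287,456.
Accumulated through year 2 = $487,012 − $287,456 = $199,556.

$199,556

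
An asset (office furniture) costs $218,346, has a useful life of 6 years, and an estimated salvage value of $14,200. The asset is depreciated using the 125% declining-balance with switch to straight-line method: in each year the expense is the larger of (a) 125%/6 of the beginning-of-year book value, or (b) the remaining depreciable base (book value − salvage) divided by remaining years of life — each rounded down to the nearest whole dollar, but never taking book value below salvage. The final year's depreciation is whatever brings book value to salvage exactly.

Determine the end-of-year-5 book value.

Depreciable base = $218,346 − $14,200 = $204,146.
Year 1: DB = ⌊$218,346 × 125%/6⌋ = $45,488; SL = ⌊$204,146/6⌋ = $34,024 → take DB $45,488. Book value $172,858.
Year 2: DB = ⌊$172,858 × 125%/6⌋ = $36,012; SL = ⌊$158,658/5⌋ = $31,731 → take DB $36,012. Book value $136,846.
Year 3: DB = ⌊$136,846 × 125%/6⌋ = $28,509; SL = ⌊$122,646/4⌋ = $30,661 → take SL $30,661. Book value $106,185.
Year 4: DB = ⌊$106,185 × 125%/6⌋ = $22,121; SL = ⌊$91,985/3⌋ = $30,661 → take SL $30,661. Book value $75,524.
Year 5: DB = ⌊$75,524 × 125%/6⌋ = $15,734; SL = ⌊$61,324/2⌋ = $30,662 → take SL $30,662. Book value $44,862.

$44,862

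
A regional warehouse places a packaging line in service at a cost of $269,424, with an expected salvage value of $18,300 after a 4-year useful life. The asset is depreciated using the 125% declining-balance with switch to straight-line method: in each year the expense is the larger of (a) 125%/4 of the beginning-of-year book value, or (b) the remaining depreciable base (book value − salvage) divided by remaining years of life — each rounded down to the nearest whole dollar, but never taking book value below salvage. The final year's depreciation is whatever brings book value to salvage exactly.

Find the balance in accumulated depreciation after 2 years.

Depreciable base = $269,424 − $18,300 = $251,124.
Year 1: DB = ⌊$269,424 × 125%/4⌋ = $84,195; SL = ⌊$251,124/4⌋ = $62,781 → take DB $84,195. Book value $185,229.
Year 2: DB = ⌊$185,229 × 125%/4⌋ = $57,884; SL = ⌊$166,929/3⌋ = $55,643 → take DB $57,884. Book value $127,345.
Accumulated through year 2 = $269,424 − $127,345 = $142,079.

$142,079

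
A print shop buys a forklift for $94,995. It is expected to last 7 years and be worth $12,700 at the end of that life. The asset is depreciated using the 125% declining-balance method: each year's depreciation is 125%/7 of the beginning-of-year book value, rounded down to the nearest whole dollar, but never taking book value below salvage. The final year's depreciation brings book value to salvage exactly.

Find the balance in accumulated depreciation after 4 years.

$51,745

Depreciable base = $94,995 − $12,700 = $82,295.
Year 1: ⌊$94,995 × 125%/7⌋ = $16,963. Book value $78,032.
Year 2: ⌊$78,032 × 125%/7⌋ = $13,934. Book value $64,098.
Year 3: ⌊$64,098 × 125%/7⌋ = $11,446. Book value $52,652.
Year 4: ⌊$52,652 × 125%/7⌋ = $9,402. Book value $43,250.
Accumulated through year 4 = $94,995 − $43,250 = $51,745.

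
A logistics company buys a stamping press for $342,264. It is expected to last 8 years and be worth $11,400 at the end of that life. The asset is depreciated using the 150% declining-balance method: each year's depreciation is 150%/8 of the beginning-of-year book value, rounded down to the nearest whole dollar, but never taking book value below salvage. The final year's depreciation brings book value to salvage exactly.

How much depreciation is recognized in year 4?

$34,422

Depreciable base = $342,264 − $11,400 = $330,864.
Year 1: ⌊$342,264 × 150%/8⌋ = $64,174. Book value $278,090.
Year 2: ⌊$278,090 × 150%/8⌋ = $52,141. Book value $225,949.
Year 3: ⌊$225,949 × 150%/8⌋ = $42,365. Book value $183,584.
Year 4: ⌊$183,584 × 150%/8⌋ = $34,422. Book value $149,162.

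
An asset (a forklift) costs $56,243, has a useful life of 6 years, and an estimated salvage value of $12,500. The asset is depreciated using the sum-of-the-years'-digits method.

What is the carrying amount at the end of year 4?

Depreciable base = $56,243 − $12,500 = $43,743.
Sum of the years' digits = 6+5+4+3+2+1 = 21.
Year 1: $43,743 × 6/21 = $12,498. Book value $43,745.
Year 2: $43,743 × 5/21 = $10,415. Book value $33,330.
Year 3: $43,743 × 4/21 = $8,332. Book value $24,998.
Year 4: $43,743 × 3/21 = $6,249. Book value $18,749.

$18,749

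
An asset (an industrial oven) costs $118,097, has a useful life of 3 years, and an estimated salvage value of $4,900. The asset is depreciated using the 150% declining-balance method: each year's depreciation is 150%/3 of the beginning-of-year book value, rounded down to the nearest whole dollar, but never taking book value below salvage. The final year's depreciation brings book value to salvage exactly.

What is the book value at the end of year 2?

Depreciable base = $118,097 − $4,900 = $113,197.
Year 1: ⌊$118,097 × 150%/3⌋ = $59,048. Book value $59,049.
Year 2: ⌊$59,049 × 150%/3⌋ = $29,524. Book value $29,525.

$29,525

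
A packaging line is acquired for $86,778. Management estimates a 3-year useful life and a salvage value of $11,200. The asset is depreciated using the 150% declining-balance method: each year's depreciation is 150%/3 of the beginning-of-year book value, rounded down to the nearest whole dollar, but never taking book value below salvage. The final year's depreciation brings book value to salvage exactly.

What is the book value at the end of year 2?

$21,695

Depreciable base = $86,778 − $11,200 = $75,578.
Year 1: ⌊$86,778 × 150%/3⌋ = $43,389. Book value $43,389.
Year 2: ⌊$43,389 × 150%/3⌋ = $21,694. Book value $21,695.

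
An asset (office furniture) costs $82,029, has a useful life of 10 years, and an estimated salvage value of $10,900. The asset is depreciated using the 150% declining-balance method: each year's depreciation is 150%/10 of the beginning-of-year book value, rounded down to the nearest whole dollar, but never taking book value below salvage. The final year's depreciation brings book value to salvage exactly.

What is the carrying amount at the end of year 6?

$30,939

Depreciable base = $82,029 − $10,900 = $71,129.
Year 1: ⌊$82,029 × 150%/10⌋ = $12,304. Book value $69,725.
Year 2: ⌊$69,725 × 150%/10⌋ = $10,458. Book value $59,267.
Year 3: ⌊$59,267 × 150%/10⌋ = $8,890. Book value $50,377.
Year 4: ⌊$50,377 × 150%/10⌋ = $7,556. Book value $42,821.
Year 5: ⌊$42,821 × 150%/10⌋ = $6,423. Book value $36,398.
Year 6: ⌊$36,398 × 150%/10⌋ = $5,459. Book value $30,939.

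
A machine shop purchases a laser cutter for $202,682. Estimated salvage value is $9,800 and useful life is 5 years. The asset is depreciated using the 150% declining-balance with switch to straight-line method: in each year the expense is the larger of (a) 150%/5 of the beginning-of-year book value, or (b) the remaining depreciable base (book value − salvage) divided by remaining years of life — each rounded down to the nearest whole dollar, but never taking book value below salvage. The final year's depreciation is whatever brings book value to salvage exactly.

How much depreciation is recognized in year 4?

$29,838

Depreciable base = $202,682 − $9,800 = $192,882.
Year 1: DB = ⌊$202,682 × 150%/5⌋ = $60,804; SL = ⌊$192,882/5⌋ = $38,576 → take DB $60,804. Book value $141,878.
Year 2: DB = ⌊$141,878 × 150%/5⌋ = $42,563; SL = ⌊$132,078/4⌋ = $33,019 → take DB $42,563. Book value $99,315.
Year 3: DB = ⌊$99,315 × 150%/5⌋ = $29,794; SL = ⌊$89,515/3⌋ = $29,838 → take SL $29,838. Book value $69,477.
Year 4: DB = ⌊$69,477 × 150%/5⌋ = $20,843; SL = ⌊$59,677/2⌋ = $29,838 → take SL $29,838. Book value $39,639.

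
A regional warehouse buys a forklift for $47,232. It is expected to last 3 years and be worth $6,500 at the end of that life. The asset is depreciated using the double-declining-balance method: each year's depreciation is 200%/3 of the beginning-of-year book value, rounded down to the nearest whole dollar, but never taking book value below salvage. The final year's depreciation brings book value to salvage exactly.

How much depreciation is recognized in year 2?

Depreciable base = $47,232 − $6,500 = $40,732.
Year 1: ⌊$47,232 × 200%/3⌋ = $31,488. Book value $15,744.
Year 2: ⌊$15,744 × 200%/3⌋ = $10,496, capped at $9,244. Book value $6,500.

$9,244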